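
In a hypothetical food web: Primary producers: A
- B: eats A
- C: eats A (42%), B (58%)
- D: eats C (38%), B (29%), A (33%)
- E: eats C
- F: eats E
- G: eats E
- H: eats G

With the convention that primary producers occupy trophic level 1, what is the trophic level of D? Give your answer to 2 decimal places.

B: 1 + 1 = 2
C: 1 + (0.42×1 + 0.58×2) = 2.58
D: 1 + (0.38×2.58 + 0.29×2 + 0.33×1) = 2.8904
E: 1 + 2.58 = 3.58
F: 1 + 3.58 = 4.58
G: 1 + 3.58 = 4.58
H: 1 + 4.58 = 5.58

2.89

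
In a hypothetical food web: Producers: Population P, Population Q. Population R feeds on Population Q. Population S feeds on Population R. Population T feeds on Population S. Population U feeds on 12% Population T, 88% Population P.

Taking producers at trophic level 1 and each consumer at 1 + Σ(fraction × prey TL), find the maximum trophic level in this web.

Population R: 1 + 1 = 2
Population S: 1 + 2 = 3
Population T: 1 + 3 = 4
Population U: 1 + (0.12×4 + 0.88×1) = 2.36

4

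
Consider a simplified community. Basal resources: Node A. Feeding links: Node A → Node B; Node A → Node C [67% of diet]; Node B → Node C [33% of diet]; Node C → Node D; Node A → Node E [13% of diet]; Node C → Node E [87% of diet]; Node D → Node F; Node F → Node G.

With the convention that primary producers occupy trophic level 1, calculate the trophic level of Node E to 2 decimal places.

3.16

Node B: 1 + 1 = 2
Node C: 1 + (0.67×1 + 0.33×2) = 2.33
Node D: 1 + 2.33 = 3.33
Node E: 1 + (0.13×1 + 0.87×2.33) = 3.1571
Node F: 1 + 3.33 = 4.33
Node G: 1 + 4.33 = 5.33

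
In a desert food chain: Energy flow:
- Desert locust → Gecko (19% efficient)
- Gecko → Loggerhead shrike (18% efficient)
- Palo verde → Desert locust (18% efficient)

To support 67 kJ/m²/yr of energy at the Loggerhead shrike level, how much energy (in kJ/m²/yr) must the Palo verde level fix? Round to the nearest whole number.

10884 kJ/m²/yr

Cumulative transfer efficiency: 0.18 × 0.19 × 0.18 = 0.006156
Palo verde energy = 67 / 0.006156 = 10884 kJ/m²/yr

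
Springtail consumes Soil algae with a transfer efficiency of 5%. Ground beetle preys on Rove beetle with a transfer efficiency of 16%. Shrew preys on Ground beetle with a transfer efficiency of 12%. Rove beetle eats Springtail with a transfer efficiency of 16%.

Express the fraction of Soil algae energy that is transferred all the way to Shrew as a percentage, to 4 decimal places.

Product of link efficiencies: 0.05 × 0.16 × 0.16 × 0.12 = 0.0001536
As a percentage: 0.0001536 × 100 = 0.0154%

0.0154%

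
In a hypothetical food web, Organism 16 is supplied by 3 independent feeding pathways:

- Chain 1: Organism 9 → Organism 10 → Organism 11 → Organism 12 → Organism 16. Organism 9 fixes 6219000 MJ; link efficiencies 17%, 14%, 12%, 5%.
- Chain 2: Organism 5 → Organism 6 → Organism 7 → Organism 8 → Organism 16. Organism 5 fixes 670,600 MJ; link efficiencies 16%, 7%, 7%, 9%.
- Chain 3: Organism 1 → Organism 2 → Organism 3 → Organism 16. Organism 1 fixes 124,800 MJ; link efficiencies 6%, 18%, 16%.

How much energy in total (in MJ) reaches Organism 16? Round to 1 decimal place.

1151.0 MJ

Chain 1: 6219000 × 0.17 × 0.14 × 0.12 × 0.05 = 888.0732 MJ
Chain 2: 670600 × 0.16 × 0.07 × 0.07 × 0.09 = 47.317536 MJ
Chain 3: 124800 × 0.06 × 0.18 × 0.16 = 215.6544 MJ
Total at Organism 16: 888.0732 + 47.317536 + 215.6544 = 1151.045136 MJ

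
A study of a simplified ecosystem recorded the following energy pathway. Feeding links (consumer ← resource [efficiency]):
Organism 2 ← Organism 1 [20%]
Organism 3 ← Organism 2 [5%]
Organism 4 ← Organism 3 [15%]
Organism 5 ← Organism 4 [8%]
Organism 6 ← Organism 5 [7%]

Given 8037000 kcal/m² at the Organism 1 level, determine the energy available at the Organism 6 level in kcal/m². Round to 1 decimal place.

67.5 kcal/m²

Organism 2: 8037000 × 0.2 = 1607400 kcal/m²
Organism 3: 1607400 × 0.05 = 80370 kcal/m²
Organism 4: 80370 × 0.15 = 12055.5 kcal/m²
Organism 5: 12055.5 × 0.08 = 964.44 kcal/m²
Organism 6: 964.44 × 0.07 = 67.5108 kcal/m²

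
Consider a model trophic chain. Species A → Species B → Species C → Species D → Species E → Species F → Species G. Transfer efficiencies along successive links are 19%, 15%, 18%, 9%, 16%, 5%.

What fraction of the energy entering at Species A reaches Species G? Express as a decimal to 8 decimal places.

0.00000369

Product of link efficiencies: 0.19 × 0.15 × 0.18 × 0.09 × 0.16 × 0.05 = 0.0000036936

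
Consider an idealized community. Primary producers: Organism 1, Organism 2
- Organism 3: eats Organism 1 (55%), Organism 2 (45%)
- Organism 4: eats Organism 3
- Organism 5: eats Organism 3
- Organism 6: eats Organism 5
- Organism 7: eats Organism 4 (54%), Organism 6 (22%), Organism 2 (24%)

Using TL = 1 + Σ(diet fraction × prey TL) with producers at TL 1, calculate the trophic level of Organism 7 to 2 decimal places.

3.74

Organism 3: 1 + (0.55×1 + 0.45×1) = 2
Organism 4: 1 + 2 = 3
Organism 5: 1 + 2 = 3
Organism 6: 1 + 3 = 4
Organism 7: 1 + (0.54×3 + 0.22×4 + 0.24×1) = 3.74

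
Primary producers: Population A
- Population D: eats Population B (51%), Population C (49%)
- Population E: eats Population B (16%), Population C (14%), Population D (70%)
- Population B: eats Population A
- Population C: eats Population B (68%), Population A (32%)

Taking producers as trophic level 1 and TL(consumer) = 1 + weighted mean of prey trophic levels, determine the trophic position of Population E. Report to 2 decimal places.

Population B: 1 + 1 = 2
Population C: 1 + (0.68×2 + 0.32×1) = 2.68
Population D: 1 + (0.51×2 + 0.49×2.68) = 3.3332
Population E: 1 + (0.16×2 + 0.14×2.68 + 0.7×3.3332) = 4.02844

4.03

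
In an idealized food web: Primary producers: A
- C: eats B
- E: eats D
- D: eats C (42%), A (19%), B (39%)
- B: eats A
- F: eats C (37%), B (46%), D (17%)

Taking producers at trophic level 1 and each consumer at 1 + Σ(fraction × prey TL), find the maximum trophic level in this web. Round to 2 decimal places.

4.23

B: 1 + 1 = 2
C: 1 + 2 = 3
D: 1 + (0.42×3 + 0.19×1 + 0.39×2) = 3.23
E: 1 + 3.23 = 4.23
F: 1 + (0.37×3 + 0.46×2 + 0.17×3.23) = 3.5791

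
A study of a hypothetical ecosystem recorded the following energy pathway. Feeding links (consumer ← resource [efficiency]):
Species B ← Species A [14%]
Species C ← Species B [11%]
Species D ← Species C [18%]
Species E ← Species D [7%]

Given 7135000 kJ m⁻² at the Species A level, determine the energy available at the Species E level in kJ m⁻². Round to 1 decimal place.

Species B: 7135000 × 0.14 = 998900 kJ m⁻²
Species C: 998900 × 0.11 = 109879 kJ m⁻²
Species D: 109879 × 0.18 = 19778.22 kJ m⁻²
Species E: 19778.22 × 0.07 = 1384.4754 kJ m⁻²

1384.5 kJ m⁻²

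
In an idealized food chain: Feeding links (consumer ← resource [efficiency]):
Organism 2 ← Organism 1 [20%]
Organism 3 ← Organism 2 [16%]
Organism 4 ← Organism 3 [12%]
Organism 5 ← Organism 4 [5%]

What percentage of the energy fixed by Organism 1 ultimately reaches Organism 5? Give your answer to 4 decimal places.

0.0192%

Product of link efficiencies: 0.2 × 0.16 × 0.12 × 0.05 = 0.000192
As a percentage: 0.000192 × 100 = 0.0192%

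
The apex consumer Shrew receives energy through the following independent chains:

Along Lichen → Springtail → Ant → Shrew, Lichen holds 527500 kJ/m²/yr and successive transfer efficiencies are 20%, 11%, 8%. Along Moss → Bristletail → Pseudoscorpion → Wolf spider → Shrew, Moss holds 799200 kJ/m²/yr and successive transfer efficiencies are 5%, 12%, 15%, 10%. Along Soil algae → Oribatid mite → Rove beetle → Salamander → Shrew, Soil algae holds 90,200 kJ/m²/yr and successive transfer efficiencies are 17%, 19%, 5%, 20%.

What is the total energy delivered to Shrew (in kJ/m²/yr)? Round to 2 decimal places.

1029.46 kJ/m²/yr

Via Lichen: 527500 × 0.2 × 0.11 × 0.08 = 928.4 kJ/m²/yr
Via Moss: 799200 × 0.05 × 0.12 × 0.15 × 0.1 = 71.928 kJ/m²/yr
Via Soil algae: 90200 × 0.17 × 0.19 × 0.05 × 0.2 = 29.1346 kJ/m²/yr
Total at Shrew: 928.4 + 71.928 + 29.1346 = 1029.4626 kJ/m²/yr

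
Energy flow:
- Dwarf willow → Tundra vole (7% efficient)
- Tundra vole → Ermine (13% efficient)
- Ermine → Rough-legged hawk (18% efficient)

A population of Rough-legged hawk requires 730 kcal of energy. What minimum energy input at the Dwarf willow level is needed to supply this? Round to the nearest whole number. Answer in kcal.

Cumulative transfer efficiency: 0.07 × 0.13 × 0.18 = 0.001638
Dwarf willow energy = 730 / 0.001638 = 445665 kcal

445665 kcal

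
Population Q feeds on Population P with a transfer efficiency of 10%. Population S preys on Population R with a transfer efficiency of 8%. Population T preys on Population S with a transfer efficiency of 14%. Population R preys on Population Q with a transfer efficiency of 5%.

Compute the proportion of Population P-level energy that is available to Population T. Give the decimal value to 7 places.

Product of link efficiencies: 0.1 × 0.05 × 0.08 × 0.14 = 0.000056

0.0000560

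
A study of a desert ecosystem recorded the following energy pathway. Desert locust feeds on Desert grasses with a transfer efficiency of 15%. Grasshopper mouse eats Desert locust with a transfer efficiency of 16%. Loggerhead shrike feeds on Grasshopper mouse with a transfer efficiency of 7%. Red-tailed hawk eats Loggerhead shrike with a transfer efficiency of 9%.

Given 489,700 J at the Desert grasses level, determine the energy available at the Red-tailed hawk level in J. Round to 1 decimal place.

Desert locust: 489700 × 0.15 = 73455 J
Grasshopper mouse: 73455 × 0.16 = 11752.8 J
Loggerhead shrike: 11752.8 × 0.07 = 822.696 J
Red-tailed hawk: 822.696 × 0.09 = 74.04264 J

74.0 J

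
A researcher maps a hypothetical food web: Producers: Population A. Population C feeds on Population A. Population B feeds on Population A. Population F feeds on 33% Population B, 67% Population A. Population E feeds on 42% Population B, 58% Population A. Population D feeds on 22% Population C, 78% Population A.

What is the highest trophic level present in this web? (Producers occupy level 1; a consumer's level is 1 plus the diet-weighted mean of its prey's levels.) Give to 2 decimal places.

2.42

Population B: 1 + 1 = 2
Population C: 1 + 1 = 2
Population D: 1 + (0.22×2 + 0.78×1) = 2.22
Population E: 1 + (0.42×2 + 0.58×1) = 2.42
Population F: 1 + (0.33×2 + 0.67×1) = 2.33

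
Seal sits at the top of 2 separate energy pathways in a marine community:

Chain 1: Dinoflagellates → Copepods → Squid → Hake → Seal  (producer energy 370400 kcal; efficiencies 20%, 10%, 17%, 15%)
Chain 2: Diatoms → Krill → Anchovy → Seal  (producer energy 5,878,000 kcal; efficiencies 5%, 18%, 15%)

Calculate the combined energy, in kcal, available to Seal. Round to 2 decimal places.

8124.20 kcal

Chain 1: 370400 × 0.2 × 0.1 × 0.17 × 0.15 = 188.904 kcal
Chain 2: 5878000 × 0.05 × 0.18 × 0.15 = 7935.3 kcal
Total at Seal: 188.904 + 7935.3 = 8124.204 kcal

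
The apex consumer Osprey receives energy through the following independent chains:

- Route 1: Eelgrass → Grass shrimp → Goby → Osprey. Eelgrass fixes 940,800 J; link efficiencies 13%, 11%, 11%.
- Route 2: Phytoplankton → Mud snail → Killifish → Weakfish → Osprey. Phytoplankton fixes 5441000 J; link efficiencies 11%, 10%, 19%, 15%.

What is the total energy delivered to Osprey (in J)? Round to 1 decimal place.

3185.6 J

Route 1: 940800 × 0.13 × 0.11 × 0.11 = 1479.8784 J
Route 2: 5441000 × 0.11 × 0.1 × 0.19 × 0.15 = 1705.7535 J
Total at Osprey: 1479.8784 + 1705.7535 = 3185.6319 J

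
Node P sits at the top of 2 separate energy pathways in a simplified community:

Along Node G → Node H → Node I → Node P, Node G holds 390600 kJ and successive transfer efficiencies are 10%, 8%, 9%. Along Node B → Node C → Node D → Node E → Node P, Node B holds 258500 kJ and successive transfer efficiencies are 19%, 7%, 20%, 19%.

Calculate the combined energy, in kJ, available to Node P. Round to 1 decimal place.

Via Node G: 390600 × 0.1 × 0.08 × 0.09 = 281.232 kJ
Via Node B: 258500 × 0.19 × 0.07 × 0.2 × 0.19 = 130.6459 kJ
Total at Node P: 281.232 + 130.6459 = 411.8779 kJ

411.9 kJ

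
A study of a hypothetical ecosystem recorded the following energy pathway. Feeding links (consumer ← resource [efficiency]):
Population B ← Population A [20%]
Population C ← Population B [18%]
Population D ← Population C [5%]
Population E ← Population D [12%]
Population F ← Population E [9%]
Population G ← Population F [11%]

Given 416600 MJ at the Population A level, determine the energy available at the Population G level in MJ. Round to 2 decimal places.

0.89 MJ

Population B: 416600 × 0.2 = 83320 MJ
Population C: 83320 × 0.18 = 14997.6 MJ
Population D: 14997.6 × 0.05 = 749.88 MJ
Population E: 749.88 × 0.12 = 89.9856 MJ
Population F: 89.9856 × 0.09 = 8.098704 MJ
Population G: 8.098704 × 0.11 = 0.89085744 MJ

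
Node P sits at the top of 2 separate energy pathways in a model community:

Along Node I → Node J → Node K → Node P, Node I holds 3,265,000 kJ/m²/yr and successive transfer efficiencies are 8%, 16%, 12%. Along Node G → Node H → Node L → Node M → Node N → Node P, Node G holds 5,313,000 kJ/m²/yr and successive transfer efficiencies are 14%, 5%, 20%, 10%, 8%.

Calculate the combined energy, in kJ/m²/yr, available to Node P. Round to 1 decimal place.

5074.5 kJ/m²/yr

Via Node I: 3265000 × 0.08 × 0.16 × 0.12 = 5015.04 kJ/m²/yr
Via Node G: 5313000 × 0.14 × 0.05 × 0.2 × 0.1 × 0.08 = 59.5056 kJ/m²/yr
Total at Node P: 5015.04 + 59.5056 = 5074.5456 kJ/m²/yr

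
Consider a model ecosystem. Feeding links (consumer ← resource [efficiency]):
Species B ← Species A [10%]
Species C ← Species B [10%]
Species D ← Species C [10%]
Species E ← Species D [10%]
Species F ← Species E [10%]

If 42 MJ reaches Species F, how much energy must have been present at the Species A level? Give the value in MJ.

Cumulative transfer efficiency: 0.1 × 0.1 × 0.1 × 0.1 × 0.1 = 0.00001
Species A energy = 42 / 0.00001 = 4200000 MJ

4200000 MJ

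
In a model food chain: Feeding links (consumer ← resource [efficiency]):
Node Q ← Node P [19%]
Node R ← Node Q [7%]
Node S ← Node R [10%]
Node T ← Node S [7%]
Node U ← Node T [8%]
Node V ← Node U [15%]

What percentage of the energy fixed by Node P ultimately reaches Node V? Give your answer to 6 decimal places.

Product of link efficiencies: 0.19 × 0.07 × 0.1 × 0.07 × 0.08 × 0.15 = 0.0000011172
As a percentage: 0.0000011172 × 100 = 0.000112%

0.000112%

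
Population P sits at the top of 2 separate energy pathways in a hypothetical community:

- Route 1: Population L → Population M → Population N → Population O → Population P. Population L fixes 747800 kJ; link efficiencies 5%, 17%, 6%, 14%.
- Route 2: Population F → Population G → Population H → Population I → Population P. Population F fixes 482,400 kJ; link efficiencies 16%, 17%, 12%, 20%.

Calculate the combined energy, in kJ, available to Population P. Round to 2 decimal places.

Route 1: 747800 × 0.05 × 0.17 × 0.06 × 0.14 = 53.39292 kJ
Route 2: 482400 × 0.16 × 0.17 × 0.12 × 0.2 = 314.91072 kJ
Total at Population P: 53.39292 + 314.91072 = 368.30364 kJ

368.30 kJ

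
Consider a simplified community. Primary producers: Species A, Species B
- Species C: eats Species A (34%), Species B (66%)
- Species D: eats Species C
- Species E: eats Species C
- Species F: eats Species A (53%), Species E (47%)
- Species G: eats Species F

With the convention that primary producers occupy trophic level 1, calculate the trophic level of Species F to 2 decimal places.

Species C: 1 + (0.34×1 + 0.66×1) = 2
Species D: 1 + 2 = 3
Species E: 1 + 2 = 3
Species F: 1 + (0.53×1 + 0.47×3) = 2.94
Species G: 1 + 2.94 = 3.94

2.94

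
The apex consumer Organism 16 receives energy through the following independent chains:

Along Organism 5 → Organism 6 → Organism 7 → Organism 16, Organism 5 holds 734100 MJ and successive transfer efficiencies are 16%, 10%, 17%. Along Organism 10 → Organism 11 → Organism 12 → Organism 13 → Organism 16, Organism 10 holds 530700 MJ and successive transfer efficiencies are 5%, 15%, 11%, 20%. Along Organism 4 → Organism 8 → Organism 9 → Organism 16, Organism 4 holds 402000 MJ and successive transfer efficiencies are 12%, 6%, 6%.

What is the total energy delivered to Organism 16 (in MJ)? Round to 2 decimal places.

Via Organism 5: 734100 × 0.16 × 0.1 × 0.17 = 1996.752 MJ
Via Organism 10: 530700 × 0.05 × 0.15 × 0.11 × 0.2 = 87.5655 MJ
Via Organism 4: 402000 × 0.12 × 0.06 × 0.06 = 173.664 MJ
Total at Organism 16: 1996.752 + 87.5655 + 173.664 = 2257.9815 MJ

2257.98 MJ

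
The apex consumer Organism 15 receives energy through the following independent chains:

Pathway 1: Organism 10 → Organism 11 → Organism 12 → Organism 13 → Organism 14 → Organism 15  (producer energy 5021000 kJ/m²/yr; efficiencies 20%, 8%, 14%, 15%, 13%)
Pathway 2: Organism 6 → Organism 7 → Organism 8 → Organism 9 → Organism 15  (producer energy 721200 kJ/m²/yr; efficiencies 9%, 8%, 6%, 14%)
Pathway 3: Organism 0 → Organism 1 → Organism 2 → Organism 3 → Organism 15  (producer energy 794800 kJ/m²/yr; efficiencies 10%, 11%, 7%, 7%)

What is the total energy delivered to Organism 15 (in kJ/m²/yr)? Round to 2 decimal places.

305.78 kJ/m²/yr

Pathway 1: 5021000 × 0.2 × 0.08 × 0.14 × 0.15 × 0.13 = 219.31728 kJ/m²/yr
Pathway 2: 721200 × 0.09 × 0.08 × 0.06 × 0.14 = 43.618176 kJ/m²/yr
Pathway 3: 794800 × 0.1 × 0.11 × 0.07 × 0.07 = 42.83972 kJ/m²/yr
Total at Organism 15: 219.31728 + 43.618176 + 42.83972 = 305.775176 kJ/m²/yr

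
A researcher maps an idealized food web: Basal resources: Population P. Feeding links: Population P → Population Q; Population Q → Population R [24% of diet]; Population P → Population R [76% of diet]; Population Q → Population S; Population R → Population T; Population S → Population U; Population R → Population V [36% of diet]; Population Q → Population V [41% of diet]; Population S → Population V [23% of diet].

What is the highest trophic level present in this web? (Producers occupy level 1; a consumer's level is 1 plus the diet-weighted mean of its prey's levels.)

4

Population Q: 1 + 1 = 2
Population R: 1 + (0.24×2 + 0.76×1) = 2.24
Population S: 1 + 2 = 3
Population T: 1 + 2.24 = 3.24
Population U: 1 + 3 = 4
Population V: 1 + (0.36×2.24 + 0.41×2 + 0.23×3) = 3.3164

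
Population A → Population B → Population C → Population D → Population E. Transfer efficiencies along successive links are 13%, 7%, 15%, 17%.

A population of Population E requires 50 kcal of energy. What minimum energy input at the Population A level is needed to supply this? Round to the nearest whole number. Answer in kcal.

215471 kcal

Cumulative transfer efficiency: 0.13 × 0.07 × 0.15 × 0.17 = 0.00023205
Population A energy = 50 / 0.00023205 = 215471 kcal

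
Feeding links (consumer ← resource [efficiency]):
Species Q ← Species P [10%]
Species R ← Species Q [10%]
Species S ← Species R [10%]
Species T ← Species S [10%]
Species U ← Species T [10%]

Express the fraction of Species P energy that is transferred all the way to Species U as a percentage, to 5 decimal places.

0.00100%

Product of link efficiencies: 0.1 × 0.1 × 0.1 × 0.1 × 0.1 = 0.00001
As a percentage: 0.00001 × 100 = 0.00100%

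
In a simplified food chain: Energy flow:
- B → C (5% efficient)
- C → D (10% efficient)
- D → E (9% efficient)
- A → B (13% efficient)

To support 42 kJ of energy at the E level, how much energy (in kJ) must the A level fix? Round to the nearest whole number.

Cumulative transfer efficiency: 0.13 × 0.05 × 0.1 × 0.09 = 0.0000585
A energy = 42 / 0.0000585 = 717949 kJ

717949 kJ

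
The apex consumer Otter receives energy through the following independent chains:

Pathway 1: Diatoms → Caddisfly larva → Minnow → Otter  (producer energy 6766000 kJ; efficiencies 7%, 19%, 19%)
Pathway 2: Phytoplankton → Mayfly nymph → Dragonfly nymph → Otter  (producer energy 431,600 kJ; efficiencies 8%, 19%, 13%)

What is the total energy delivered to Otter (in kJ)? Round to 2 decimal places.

17950.52 kJ

Pathway 1: 6766000 × 0.07 × 0.19 × 0.19 = 17097.682 kJ
Pathway 2: 431600 × 0.08 × 0.19 × 0.13 = 852.8416 kJ
Total at Otter: 17097.682 + 852.8416 = 17950.5236 kJ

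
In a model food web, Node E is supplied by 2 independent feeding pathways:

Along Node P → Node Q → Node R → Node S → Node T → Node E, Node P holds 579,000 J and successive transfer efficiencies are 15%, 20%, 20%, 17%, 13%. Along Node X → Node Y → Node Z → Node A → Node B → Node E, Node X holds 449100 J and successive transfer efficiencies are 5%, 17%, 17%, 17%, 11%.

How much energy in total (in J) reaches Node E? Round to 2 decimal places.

88.91 J

Via Node P: 579000 × 0.15 × 0.2 × 0.2 × 0.17 × 0.13 = 76.7754 J
Via Node X: 449100 × 0.05 × 0.17 × 0.17 × 0.17 × 0.11 = 12.13535565 J
Total at Node E: 76.7754 + 12.13535565 = 88.91075565 J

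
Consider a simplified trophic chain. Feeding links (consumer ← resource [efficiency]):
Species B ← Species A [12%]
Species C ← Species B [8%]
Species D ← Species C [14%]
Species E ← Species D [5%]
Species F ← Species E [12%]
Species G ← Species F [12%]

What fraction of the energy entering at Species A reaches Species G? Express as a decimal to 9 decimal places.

Product of link efficiencies: 0.12 × 0.08 × 0.14 × 0.05 × 0.12 × 0.12 = 0.00000096768

0.000000968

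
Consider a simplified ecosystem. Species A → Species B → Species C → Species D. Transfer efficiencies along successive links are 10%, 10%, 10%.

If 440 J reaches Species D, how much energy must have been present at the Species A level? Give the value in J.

Cumulative transfer efficiency: 0.1 × 0.1 × 0.1 = 0.001
Species A energy = 440 / 0.001 = 440000 J

440000 J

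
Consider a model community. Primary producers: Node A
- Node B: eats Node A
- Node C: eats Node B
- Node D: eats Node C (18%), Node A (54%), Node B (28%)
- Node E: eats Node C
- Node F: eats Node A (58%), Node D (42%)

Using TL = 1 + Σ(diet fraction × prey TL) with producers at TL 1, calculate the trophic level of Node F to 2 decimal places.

2.69

Node B: 1 + 1 = 2
Node C: 1 + 2 = 3
Node D: 1 + (0.18×3 + 0.54×1 + 0.28×2) = 2.64
Node E: 1 + 3 = 4
Node F: 1 + (0.58×1 + 0.42×2.64) = 2.6888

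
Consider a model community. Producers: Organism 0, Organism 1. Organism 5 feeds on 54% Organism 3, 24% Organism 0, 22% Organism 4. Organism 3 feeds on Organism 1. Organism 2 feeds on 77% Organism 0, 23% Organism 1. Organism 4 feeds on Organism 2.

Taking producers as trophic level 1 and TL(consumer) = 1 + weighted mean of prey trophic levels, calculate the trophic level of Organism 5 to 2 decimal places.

2.98

Organism 2: 1 + (0.77×1 + 0.23×1) = 2
Organism 3: 1 + 1 = 2
Organism 4: 1 + 2 = 3
Organism 5: 1 + (0.54×2 + 0.24×1 + 0.22×3) = 2.98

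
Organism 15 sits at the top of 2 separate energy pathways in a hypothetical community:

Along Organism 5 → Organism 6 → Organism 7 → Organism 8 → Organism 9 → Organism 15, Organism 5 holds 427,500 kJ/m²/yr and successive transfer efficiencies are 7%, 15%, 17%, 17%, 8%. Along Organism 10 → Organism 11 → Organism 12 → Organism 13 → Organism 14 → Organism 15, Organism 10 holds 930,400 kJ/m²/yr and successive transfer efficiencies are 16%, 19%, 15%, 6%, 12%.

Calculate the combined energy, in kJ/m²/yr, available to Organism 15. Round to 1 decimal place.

Via Organism 5: 427500 × 0.07 × 0.15 × 0.17 × 0.17 × 0.08 = 10.37799 kJ/m²/yr
Via Organism 10: 930400 × 0.16 × 0.19 × 0.15 × 0.06 × 0.12 = 30.5468928 kJ/m²/yr
Total at Organism 15: 10.37799 + 30.5468928 = 40.9248828 kJ/m²/yr

40.9 kJ/m²/yr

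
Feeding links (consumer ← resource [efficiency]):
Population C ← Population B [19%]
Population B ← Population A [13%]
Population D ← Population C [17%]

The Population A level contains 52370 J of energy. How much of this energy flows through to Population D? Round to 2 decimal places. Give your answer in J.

Population B: 52370 × 0.13 = 6808.1 J
Population C: 6808.1 × 0.19 = 1293.539 J
Population D: 1293.539 × 0.17 = 219.90163 J

219.90 J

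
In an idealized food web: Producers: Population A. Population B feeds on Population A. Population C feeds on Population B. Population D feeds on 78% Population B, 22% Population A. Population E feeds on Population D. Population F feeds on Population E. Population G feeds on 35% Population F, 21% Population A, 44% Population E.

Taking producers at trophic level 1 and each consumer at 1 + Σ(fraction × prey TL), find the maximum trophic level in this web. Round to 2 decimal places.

Population B: 1 + 1 = 2
Population C: 1 + 2 = 3
Population D: 1 + (0.78×2 + 0.22×1) = 2.78
Population E: 1 + 2.78 = 3.78
Population F: 1 + 3.78 = 4.78
Population G: 1 + (0.35×4.78 + 0.21×1 + 0.44×3.78) = 4.5462

4.78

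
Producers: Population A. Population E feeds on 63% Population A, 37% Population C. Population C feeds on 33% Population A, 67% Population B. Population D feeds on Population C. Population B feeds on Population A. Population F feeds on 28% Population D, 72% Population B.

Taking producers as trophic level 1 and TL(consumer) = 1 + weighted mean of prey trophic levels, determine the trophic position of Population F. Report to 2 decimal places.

3.47

Population B: 1 + 1 = 2
Population C: 1 + (0.33×1 + 0.67×2) = 2.67
Population D: 1 + 2.67 = 3.67
Population E: 1 + (0.63×1 + 0.37×2.67) = 2.6179
Population F: 1 + (0.28×3.67 + 0.72×2) = 3.4676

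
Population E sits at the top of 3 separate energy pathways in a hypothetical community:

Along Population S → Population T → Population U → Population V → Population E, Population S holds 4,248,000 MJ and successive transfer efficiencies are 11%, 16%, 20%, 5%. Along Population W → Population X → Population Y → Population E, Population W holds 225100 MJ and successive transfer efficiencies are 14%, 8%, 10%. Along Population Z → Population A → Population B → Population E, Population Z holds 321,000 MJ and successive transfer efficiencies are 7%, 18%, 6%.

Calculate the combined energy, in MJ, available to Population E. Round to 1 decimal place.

1242.4 MJ

Via Population S: 4248000 × 0.11 × 0.16 × 0.2 × 0.05 = 747.648 MJ
Via Population W: 225100 × 0.14 × 0.08 × 0.1 = 252.112 MJ
Via Population Z: 321000 × 0.07 × 0.18 × 0.06 = 242.676 MJ
Total at Population E: 747.648 + 252.112 + 242.676 = 1242.436 MJ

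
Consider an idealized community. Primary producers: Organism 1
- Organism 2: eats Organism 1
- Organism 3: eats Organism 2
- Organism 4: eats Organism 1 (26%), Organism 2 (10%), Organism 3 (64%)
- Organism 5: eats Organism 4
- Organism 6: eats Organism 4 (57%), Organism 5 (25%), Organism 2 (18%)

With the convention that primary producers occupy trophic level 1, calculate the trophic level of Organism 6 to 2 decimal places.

Organism 2: 1 + 1 = 2
Organism 3: 1 + 2 = 3
Organism 4: 1 + (0.26×1 + 0.1×2 + 0.64×3) = 3.38
Organism 5: 1 + 3.38 = 4.38
Organism 6: 1 + (0.57×3.38 + 0.25×4.38 + 0.18×2) = 4.3816

4.38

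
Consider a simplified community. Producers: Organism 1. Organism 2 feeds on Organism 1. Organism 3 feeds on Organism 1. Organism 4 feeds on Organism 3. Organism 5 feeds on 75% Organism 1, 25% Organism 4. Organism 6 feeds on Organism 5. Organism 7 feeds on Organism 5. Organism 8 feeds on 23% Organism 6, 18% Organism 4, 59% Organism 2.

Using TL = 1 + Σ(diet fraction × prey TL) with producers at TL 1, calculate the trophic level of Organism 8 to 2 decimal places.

Organism 2: 1 + 1 = 2
Organism 3: 1 + 1 = 2
Organism 4: 1 + 2 = 3
Organism 5: 1 + (0.75×1 + 0.25×3) = 2.5
Organism 6: 1 + 2.5 = 3.5
Organism 7: 1 + 2.5 = 3.5
Organism 8: 1 + (0.23×3.5 + 0.18×3 + 0.59×2) = 3.525

3.53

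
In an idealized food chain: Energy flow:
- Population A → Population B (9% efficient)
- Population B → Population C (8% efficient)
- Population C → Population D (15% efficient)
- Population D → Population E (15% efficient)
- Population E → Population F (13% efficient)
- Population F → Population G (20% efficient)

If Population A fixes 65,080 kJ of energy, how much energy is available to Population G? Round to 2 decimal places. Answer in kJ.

Population B: 65080 × 0.09 = 5857.2 kJ
Population C: 5857.2 × 0.08 = 468.576 kJ
Population D: 468.576 × 0.15 = 70.2864 kJ
Population E: 70.2864 × 0.15 = 10.54296 kJ
Population F: 10.54296 × 0.13 = 1.3705848 kJ
Population G: 1.3705848 × 0.2 = 0.27411696 kJ

0.27 kJ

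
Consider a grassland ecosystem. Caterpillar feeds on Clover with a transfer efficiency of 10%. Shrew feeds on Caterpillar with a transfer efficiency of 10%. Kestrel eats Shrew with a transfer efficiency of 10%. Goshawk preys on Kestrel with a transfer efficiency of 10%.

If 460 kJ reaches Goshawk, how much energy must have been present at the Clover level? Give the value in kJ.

Cumulative transfer efficiency: 0.1 × 0.1 × 0.1 × 0.1 = 0.0001
Clover energy = 460 / 0.0001 = 4600000 kJ

4600000 kJ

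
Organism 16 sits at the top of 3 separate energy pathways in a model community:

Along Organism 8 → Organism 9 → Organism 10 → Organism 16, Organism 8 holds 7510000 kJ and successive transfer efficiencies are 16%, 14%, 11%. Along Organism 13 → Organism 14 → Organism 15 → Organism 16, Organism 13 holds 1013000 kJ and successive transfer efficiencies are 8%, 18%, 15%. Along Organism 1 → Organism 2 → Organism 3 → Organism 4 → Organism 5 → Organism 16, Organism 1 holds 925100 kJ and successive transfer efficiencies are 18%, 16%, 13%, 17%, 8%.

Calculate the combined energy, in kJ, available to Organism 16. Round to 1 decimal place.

20739.8 kJ

Via Organism 8: 7510000 × 0.16 × 0.14 × 0.11 = 18504.64 kJ
Via Organism 13: 1013000 × 0.08 × 0.18 × 0.15 = 2188.08 kJ
Via Organism 1: 925100 × 0.18 × 0.16 × 0.13 × 0.17 × 0.08 = 47.10461184 kJ
Total at Organism 16: 18504.64 + 2188.08 + 47.10461184 = 20739.82461184 kJ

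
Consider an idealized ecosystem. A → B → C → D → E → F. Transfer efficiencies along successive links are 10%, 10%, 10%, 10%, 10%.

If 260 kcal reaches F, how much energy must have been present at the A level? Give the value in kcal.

Cumulative transfer efficiency: 0.1 × 0.1 × 0.1 × 0.1 × 0.1 = 0.00001
A energy = 260 / 0.00001 = 26000000 kcal

26000000 kcal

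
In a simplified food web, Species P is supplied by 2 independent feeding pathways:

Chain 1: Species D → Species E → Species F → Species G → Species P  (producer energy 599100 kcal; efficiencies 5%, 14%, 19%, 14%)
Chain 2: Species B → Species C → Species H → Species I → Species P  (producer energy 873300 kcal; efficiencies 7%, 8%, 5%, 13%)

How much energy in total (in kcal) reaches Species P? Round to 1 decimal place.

Chain 1: 599100 × 0.05 × 0.14 × 0.19 × 0.14 = 111.55242 kcal
Chain 2: 873300 × 0.07 × 0.08 × 0.05 × 0.13 = 31.78812 kcal
Total at Species P: 111.55242 + 31.78812 = 143.34054 kcal

143.3 kcal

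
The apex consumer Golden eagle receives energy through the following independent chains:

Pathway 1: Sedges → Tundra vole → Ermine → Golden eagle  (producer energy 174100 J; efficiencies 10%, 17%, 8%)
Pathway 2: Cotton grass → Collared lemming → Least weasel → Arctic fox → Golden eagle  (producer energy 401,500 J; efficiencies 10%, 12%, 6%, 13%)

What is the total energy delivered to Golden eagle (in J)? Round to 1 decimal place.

274.4 J

Pathway 1: 174100 × 0.1 × 0.17 × 0.08 = 236.776 J
Pathway 2: 401500 × 0.1 × 0.12 × 0.06 × 0.13 = 37.5804 J
Total at Golden eagle: 236.776 + 37.5804 = 274.3564 J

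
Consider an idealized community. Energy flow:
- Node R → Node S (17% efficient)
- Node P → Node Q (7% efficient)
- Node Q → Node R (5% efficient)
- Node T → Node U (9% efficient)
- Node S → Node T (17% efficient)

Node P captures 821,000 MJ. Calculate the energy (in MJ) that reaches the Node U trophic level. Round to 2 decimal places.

7.47 MJ

Node Q: 821000 × 0.07 = 57470 MJ
Node R: 57470 × 0.05 = 2873.5 MJ
Node S: 2873.5 × 0.17 = 488.495 MJ
Node T: 488.495 × 0.17 = 83.04415 MJ
Node U: 83.04415 × 0.09 = 7.4739735 MJ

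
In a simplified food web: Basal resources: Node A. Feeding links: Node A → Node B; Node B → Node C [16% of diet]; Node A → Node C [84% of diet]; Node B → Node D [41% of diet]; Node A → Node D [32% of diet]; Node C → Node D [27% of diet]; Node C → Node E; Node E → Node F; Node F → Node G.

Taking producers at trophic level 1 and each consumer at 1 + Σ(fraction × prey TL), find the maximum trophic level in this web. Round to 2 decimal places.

Node B: 1 + 1 = 2
Node C: 1 + (0.16×2 + 0.84×1) = 2.16
Node D: 1 + (0.41×2 + 0.32×1 + 0.27×2.16) = 2.7232
Node E: 1 + 2.16 = 3.16
Node F: 1 + 3.16 = 4.16
Node G: 1 + 4.16 = 5.16

5.16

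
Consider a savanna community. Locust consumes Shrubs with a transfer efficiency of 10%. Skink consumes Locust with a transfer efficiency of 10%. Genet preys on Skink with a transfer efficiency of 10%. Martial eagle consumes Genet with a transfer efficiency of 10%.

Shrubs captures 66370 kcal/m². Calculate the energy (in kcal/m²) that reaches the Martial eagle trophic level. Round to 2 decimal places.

6.64 kcal/m²

Locust: 66370 × 0.1 = 6637 kcal/m²
Skink: 6637 × 0.1 = 663.7 kcal/m²
Genet: 663.7 × 0.1 = 66.37 kcal/m²
Martial eagle: 66.37 × 0.1 = 6.637 kcal/m²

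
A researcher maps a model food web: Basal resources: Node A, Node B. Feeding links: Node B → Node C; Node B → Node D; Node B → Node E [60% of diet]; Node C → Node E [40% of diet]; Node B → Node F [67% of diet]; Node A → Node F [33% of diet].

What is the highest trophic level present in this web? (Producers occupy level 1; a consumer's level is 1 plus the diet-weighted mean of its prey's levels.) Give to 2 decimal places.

2.40

Node C: 1 + 1 = 2
Node D: 1 + 1 = 2
Node E: 1 + (0.6×1 + 0.4×2) = 2.4
Node F: 1 + (0.67×1 + 0.33×1) = 2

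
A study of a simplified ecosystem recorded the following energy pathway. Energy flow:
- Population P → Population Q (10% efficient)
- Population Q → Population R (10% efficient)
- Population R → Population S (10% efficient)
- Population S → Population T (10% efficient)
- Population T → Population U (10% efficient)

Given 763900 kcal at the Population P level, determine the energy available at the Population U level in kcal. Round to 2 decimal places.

Population Q: 763900 × 0.1 = 76390 kcal
Population R: 76390 × 0.1 = 7639 kcal
Population S: 7639 × 0.1 = 763.9 kcal
Population T: 763.9 × 0.1 = 76.39 kcal
Population U: 76.39 × 0.1 = 7.639 kcal

7.64 kcal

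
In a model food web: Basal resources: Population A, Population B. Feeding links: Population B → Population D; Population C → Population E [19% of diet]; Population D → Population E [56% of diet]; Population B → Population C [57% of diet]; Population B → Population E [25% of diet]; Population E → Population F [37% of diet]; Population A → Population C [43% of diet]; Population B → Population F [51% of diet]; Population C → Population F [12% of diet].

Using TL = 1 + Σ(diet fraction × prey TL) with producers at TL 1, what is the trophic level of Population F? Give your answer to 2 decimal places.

Population C: 1 + (0.57×1 + 0.43×1) = 2
Population D: 1 + 1 = 2
Population E: 1 + (0.25×1 + 0.19×2 + 0.56×2) = 2.75
Population F: 1 + (0.51×1 + 0.37×2.75 + 0.12×2) = 2.7675

2.77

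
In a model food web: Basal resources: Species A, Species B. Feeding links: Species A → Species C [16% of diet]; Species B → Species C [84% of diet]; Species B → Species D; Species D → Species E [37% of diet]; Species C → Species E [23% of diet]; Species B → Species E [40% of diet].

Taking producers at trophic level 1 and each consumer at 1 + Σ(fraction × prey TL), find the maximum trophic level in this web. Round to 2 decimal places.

2.60

Species C: 1 + (0.16×1 + 0.84×1) = 2
Species D: 1 + 1 = 2
Species E: 1 + (0.37×2 + 0.23×2 + 0.4×1) = 2.6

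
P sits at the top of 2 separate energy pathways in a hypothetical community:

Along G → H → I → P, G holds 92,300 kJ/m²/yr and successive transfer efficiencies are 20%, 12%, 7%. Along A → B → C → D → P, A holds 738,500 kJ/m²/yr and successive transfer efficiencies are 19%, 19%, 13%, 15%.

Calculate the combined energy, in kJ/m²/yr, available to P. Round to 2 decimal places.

Via G: 92300 × 0.2 × 0.12 × 0.07 = 155.064 kJ/m²/yr
Via A: 738500 × 0.19 × 0.19 × 0.13 × 0.15 = 519.867075 kJ/m²/yr
Total at P: 155.064 + 519.867075 = 674.931075 kJ/m²/yr

674.93 kJ/m²/yr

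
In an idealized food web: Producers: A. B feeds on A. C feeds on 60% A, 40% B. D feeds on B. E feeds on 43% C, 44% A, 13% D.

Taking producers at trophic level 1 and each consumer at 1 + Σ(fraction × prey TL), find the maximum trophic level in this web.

B: 1 + 1 = 2
C: 1 + (0.6×1 + 0.4×2) = 2.4
D: 1 + 2 = 3
E: 1 + (0.43×2.4 + 0.44×1 + 0.13×3) = 2.862

3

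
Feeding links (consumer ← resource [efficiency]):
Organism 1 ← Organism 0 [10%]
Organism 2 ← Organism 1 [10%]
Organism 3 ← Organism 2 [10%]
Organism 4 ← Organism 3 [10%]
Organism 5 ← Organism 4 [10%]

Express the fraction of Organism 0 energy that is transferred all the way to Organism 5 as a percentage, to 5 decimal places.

Product of link efficiencies: 0.1 × 0.1 × 0.1 × 0.1 × 0.1 = 0.00001
As a percentage: 0.00001 × 100 = 0.00100%

0.00100%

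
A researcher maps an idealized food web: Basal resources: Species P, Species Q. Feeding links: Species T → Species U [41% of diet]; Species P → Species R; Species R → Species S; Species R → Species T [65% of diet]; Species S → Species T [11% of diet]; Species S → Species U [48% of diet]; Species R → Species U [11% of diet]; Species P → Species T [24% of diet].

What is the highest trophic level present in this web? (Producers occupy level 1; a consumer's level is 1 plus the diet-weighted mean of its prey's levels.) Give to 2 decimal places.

Species R: 1 + 1 = 2
Species S: 1 + 2 = 3
Species T: 1 + (0.24×1 + 0.65×2 + 0.11×3) = 2.87
Species U: 1 + (0.48×3 + 0.41×2.87 + 0.11×2) = 3.8367

3.84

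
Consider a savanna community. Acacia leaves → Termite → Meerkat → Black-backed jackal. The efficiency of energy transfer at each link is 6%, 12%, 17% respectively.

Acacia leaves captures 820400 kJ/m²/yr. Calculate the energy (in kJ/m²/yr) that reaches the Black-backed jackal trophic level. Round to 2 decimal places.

1004.17 kJ/m²/yr

Termite: 820400 × 0.06 = 49224 kJ/m²/yr
Meerkat: 49224 × 0.12 = 5906.88 kJ/m²/yr
Black-backed jackal: 5906.88 × 0.17 = 1004.1696 kJ/m²/yr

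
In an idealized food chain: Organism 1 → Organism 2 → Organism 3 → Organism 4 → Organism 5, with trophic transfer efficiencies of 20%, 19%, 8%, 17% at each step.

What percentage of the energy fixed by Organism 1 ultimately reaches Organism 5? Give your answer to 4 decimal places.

0.0517%

Product of link efficiencies: 0.2 × 0.19 × 0.08 × 0.17 = 0.0005168
As a percentage: 0.0005168 × 100 = 0.0517%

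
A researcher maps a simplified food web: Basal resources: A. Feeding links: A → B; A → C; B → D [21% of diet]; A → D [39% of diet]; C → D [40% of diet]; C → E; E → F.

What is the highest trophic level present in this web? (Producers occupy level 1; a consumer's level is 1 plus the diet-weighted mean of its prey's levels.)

4

B: 1 + 1 = 2
C: 1 + 1 = 2
D: 1 + (0.21×2 + 0.39×1 + 0.4×2) = 2.61
E: 1 + 2 = 3
F: 1 + 3 = 4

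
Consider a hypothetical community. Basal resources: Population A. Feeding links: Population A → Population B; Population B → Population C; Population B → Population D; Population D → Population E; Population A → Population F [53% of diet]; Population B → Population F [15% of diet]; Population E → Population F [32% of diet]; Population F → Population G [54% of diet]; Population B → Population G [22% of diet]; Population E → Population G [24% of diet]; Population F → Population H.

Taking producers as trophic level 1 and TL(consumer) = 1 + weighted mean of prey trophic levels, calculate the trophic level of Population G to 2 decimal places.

Population B: 1 + 1 = 2
Population C: 1 + 2 = 3
Population D: 1 + 2 = 3
Population E: 1 + 3 = 4
Population F: 1 + (0.53×1 + 0.15×2 + 0.32×4) = 3.11
Population G: 1 + (0.54×3.11 + 0.22×2 + 0.24×4) = 4.0794
Population H: 1 + 3.11 = 4.11

4.08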